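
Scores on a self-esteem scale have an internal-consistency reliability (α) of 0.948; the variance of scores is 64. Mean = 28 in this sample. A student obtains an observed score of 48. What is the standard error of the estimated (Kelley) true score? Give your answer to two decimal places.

σ = 64^(1/2) = 8.000
SE_est = SD · √(r(1 − r)) = 8.000 · √0.049 ≈ 8.000 · 0.222 ≈ 1.776

1.78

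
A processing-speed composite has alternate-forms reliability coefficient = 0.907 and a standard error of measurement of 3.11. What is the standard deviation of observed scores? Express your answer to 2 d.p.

SD = 3.11 / √(1 − 0.907) ≃ 10.1981

10.20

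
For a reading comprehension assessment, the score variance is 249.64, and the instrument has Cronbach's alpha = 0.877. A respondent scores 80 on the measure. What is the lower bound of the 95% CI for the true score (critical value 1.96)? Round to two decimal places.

69.14

SD = √249.64 = 15.8000
The standard error of measurement is 15.8000*√(1 − 0.8770) ≈ 15.8000*0.3507 ≈ 5.5413.
1.96 * SEM ≈ 10.8609
Lower bound: 80 − 10.8609 = 69.1391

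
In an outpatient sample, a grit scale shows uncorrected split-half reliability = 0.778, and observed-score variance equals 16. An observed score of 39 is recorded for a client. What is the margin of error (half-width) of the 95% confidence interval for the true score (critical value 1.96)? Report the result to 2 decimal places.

SD = √16 ≃ 4.000
Spearman-Brown: r = 2(0.778) / (1 + 0.778) = 1.556 / 1.778 ≃ 0.875
SEM = 4.000×√(1 − 0.875) ≃ 1.413
Margin = 1.96 × 1.413 ≃ 2.770

2.77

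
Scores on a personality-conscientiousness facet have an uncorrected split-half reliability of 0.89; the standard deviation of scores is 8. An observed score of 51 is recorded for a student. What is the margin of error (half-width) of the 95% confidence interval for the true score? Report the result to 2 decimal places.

Spearman-Brown: r = 2(0.89) / (1 + 0.89) = 1.780 / 1.890 ≈ 0.942
SEM = 8.000 × √(1 − 0.942) = 8.000 × √0.058 ≈ 8.000 × 0.241 ≈ 1.930
Margin = 1.96 × 1.930 ≈ 3.783

3.78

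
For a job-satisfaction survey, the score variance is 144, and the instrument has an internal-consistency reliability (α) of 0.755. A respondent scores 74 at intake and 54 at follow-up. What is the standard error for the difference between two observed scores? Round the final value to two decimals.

SD = √144 ≈ 12.0000
The standard error of measurement is 12.0000×√(1 − 0.7550) ≈ 12.0000×0.4950 ≈ 5.9397.
SE_diff = √2 × SEM ≈ 8.4000

8.40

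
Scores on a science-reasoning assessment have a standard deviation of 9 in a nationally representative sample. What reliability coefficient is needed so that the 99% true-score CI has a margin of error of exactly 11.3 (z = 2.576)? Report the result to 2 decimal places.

0.76

Required SEM = 11.3 / 2.576 ≃ 4.387
r = 1 − (4.387/9)² ≃ 1 − 0.238 ≃ 0.762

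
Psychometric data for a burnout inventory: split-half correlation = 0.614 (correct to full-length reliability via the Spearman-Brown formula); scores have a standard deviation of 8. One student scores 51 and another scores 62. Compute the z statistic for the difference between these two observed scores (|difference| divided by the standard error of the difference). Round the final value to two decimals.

1.99

r_full = 2·0.614 / (1 + 0.614) ≈ 0.7608
SEM = 8.0000 · √(1 − 0.7608) = 8.0000 · √0.2392 ≈ 8.0000 · 0.4890 ≈ 3.9123
Standard error of the difference = 3.9123·√2 ≈ 5.5328
z = 11 / 5.5328 ≈ 1.9881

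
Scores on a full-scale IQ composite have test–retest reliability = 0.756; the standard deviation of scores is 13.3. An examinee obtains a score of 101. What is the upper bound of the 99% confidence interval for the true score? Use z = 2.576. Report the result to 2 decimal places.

SEM = 13.3000 × √(1 − 0.7560) = 13.3000 × √0.2440 ≈ 13.3000 × 0.4940 ≈ 6.5697
Margin = 2.576 × 6.5697 ≈ 16.9236
Upper limit = 101 + 16.9236 ≈ 117.9236

117.92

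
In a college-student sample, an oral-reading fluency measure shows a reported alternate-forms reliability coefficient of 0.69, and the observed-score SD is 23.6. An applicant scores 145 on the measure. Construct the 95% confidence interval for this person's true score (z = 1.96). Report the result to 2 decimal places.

SEM = 23.6000 · √(1 − 0.6900) = 23.6000 · √0.3100 ≈ 23.6000 · 0.5568 ≈ 13.1399
Half-width = 1.96·13.1399 ≈ 25.7543
CI = 145 ± 25.7543 → [119.2457, 170.7543]

[119.25, 170.75]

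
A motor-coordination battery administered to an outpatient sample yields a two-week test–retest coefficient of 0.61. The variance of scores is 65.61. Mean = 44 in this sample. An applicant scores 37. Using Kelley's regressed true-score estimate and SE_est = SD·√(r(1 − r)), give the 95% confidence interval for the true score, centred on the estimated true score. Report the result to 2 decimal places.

[31.99, 47.47]

SD = √65.61 = 8.1000
T̂ = 0.6100(37) + 0.3900(44) ≈ 39.7300
SE_est = SD × √(r(1 − r)) = 8.1000 × √0.2379 ≈ 8.1000 × 0.4877 ≈ 3.9508
CI = 39.7300 ± 1.96 × 3.9508 → [31.9865, 47.4735]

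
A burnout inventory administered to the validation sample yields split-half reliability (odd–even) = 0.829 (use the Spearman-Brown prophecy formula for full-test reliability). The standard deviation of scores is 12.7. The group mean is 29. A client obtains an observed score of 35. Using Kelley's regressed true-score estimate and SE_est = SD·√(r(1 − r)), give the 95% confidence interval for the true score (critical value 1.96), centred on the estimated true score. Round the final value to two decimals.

[27.19, 41.69]

Spearman-Brown: r = 2(0.829) / (1 + 0.829) = 1.658 / 1.829 ≈ 0.907
T̂ = r·X + (1 − r)·M = 0.907·35 + 0.093·29 ≈ 31.728 + 2.711 ≈ 34.439
SE_est = SD · √(r(1 − r)) = 12.700 · √0.085 ≈ 12.700 · 0.291 ≈ 3.697
CI = 34.439 ± 1.96 · 3.697 → [27.192, 41.686]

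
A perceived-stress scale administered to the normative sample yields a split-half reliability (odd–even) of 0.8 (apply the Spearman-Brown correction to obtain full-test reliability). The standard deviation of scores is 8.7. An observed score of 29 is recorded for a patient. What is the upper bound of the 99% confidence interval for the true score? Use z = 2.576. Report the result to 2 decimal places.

r_full = 2·0.8 / (1 + 0.8) ≈ 0.889
SEM = 8.700 × √(1 − 0.889) = 8.700 × √0.111 ≈ 8.700 × 0.333 ≈ 2.900
2.576 × SEM ≈ 7.470
Upper limit = 29 + 7.470 ≈ 36.470

36.47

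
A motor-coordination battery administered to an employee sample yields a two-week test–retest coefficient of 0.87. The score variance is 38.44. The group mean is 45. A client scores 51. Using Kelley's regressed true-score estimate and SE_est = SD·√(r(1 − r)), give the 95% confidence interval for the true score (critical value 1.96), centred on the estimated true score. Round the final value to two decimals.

σ = 38.44^(1/2) = 6.200
T̂ = 0.870(51) + 0.130(45) ≃ 50.220
SE_est = SD · √(r(1 − r)) = 6.200 · √0.113 ≃ 6.200 · 0.336 ≃ 2.085
95% CI: 50.220 ± 4.087 ≃ (46.133, 54.307)

[46.13, 54.31]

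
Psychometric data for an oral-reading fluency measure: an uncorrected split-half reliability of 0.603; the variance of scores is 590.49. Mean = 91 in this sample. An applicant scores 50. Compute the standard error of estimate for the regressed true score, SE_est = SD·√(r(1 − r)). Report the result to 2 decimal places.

σ = 590.49^(1/2) = 24.3000
r_full = 2·0.603 / (1 + 0.603) ≈ 0.7523
SE_est = 24.3000*√(0.7523*0.2477) ≈ 10.4892

10.49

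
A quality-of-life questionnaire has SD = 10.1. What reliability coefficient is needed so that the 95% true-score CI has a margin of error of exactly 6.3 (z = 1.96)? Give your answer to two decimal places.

0.90

SEM needed = half-width / z = 6.3/1.96 ≈ 3.214
r = 1 − (3.214/10.1)² ≈ 1 − 0.101 ≈ 0.899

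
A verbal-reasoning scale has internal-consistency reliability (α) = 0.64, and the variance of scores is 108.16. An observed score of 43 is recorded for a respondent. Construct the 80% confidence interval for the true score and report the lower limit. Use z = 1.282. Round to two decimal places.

σ = 108.16^(1/2) = 10.4000
SEM = 10.4000 * √(1 − 0.6400) = 10.4000 * √0.3600 ≈ 10.4000 * 0.6000 ≈ 6.2400
Margin = 1.282 * 6.2400 ≈ 7.9997
Lower bound: 43 − 7.9997 = 35.0003

35.00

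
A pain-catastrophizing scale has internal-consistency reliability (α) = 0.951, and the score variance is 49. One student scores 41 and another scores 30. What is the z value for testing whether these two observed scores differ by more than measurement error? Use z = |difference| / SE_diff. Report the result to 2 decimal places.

5.02

σ = 49^(1/2) = 7.000
SEM = 7.000*√(1 − 0.951) ≈ 1.550
SE_diff = SEM * √2 ≈ 1.550 * 1.414 ≈ 2.191
z = 11 / 2.191 ≈ 5.020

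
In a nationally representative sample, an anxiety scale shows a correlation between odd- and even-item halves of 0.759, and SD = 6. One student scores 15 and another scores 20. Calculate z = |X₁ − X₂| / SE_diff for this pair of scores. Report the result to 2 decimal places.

r_full = 2·0.759 / (1 + 0.759) ≈ 0.863
SEM = 6.000 × √(1 − 0.863) = 6.000 × √0.137 ≈ 6.000 × 0.370 ≈ 2.221
SE_diff = √2 × SEM ≈ 3.141
z = 5 / 3.141 ≈ 1.592

1.59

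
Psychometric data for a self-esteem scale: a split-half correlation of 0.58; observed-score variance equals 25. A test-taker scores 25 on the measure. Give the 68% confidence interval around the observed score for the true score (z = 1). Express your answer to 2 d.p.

SD = √25 ≃ 5.0000
Spearman-Brown: r = 2(0.58) / (1 + 0.58) = 1.1600 / 1.5800 ≃ 0.7342
The standard error of measurement is 5.0000·√(1 − 0.7342) ≃ 5.0000·0.5156 ≃ 2.5779.
Half-width = 1·2.5779 ≃ 2.5779
68% CI: 25 ± 2.5779 = [22.4221, 27.5779]

[22.42, 27.58]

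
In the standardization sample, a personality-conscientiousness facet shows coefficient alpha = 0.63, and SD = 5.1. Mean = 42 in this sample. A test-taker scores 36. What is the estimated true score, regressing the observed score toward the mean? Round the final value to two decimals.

T̂ = r·X + (1 − r)·M = 0.6300·36 + 0.3700·42 = 22.6800 + 15.5400 ≈ 38.2200

38.22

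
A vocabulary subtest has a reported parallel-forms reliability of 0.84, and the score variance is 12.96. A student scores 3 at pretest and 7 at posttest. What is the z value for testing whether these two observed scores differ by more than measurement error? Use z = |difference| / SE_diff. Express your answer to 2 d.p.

1.96

SD = √12.96 ≈ 3.600
SEM = 3.600·√(1 − 0.840) ≈ 1.440
SE_diff = SEM · √2 ≈ 1.440 · 1.414 ≈ 2.036
z = 4 / 2.036 ≈ 1.964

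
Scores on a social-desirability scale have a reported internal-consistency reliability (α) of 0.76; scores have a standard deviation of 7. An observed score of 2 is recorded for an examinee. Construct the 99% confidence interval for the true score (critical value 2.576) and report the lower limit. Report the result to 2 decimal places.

SEM = 7.000 · √(1 − 0.760) = 7.000 · √0.240 ≈ 7.000 · 0.490 ≈ 3.429
Half-width = 2.576·3.429 ≈ 8.834
Lower bound: 2 − 8.834 = -6.834

-6.83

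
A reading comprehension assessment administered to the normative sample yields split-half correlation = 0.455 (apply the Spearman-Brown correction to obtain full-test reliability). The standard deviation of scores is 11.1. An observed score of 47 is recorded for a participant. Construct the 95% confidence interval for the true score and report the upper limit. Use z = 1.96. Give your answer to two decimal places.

60.32

r_full = 2·0.455 / (1 + 0.455) ≈ 0.625
SEM = 11.100×√(1 − 0.625) ≈ 6.793
Margin = 1.96 × 6.793 ≈ 13.315
Upper bound: 47 + 13.315 = 60.315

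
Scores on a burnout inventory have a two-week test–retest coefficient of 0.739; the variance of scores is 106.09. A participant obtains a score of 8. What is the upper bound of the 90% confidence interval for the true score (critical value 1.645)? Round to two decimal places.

16.66

SD = √106.09 ≈ 10.300
SEM = 10.300 * √(1 − 0.739) = 10.300 * √0.261 ≈ 10.300 * 0.511 ≈ 5.262
Margin = 1.645 * 5.262 ≈ 8.656
Upper bound: 8 + 8.656 = 16.656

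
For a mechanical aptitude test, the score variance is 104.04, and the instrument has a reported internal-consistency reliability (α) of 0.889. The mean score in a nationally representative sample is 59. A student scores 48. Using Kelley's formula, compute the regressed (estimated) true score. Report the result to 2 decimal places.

49.22

Estimated true score = 0.88900·48 + (1 − 0.88900)·59 ≈ 49.22100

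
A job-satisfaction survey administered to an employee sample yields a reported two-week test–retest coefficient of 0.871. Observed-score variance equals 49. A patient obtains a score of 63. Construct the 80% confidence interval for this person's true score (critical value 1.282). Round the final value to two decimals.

SD = √49 ≃ 7.0000
SEM = 7.0000 × √(1 − 0.8710) = 7.0000 × √0.1290 ≃ 7.0000 × 0.3592 ≃ 2.5142
1.282 × SEM ≃ 3.2232
80% CI: 63 ± 3.2232 = [59.7768, 66.2232]

[59.78, 66.22]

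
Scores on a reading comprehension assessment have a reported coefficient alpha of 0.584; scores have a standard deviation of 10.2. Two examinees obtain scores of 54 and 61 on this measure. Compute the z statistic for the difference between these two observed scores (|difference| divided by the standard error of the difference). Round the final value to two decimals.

0.75

SEM = 10.20000 * √(1 − 0.58400) = 10.20000 * √0.41600 ≃ 10.20000 * 0.64498 ≃ 6.57880
Standard error of the difference = 6.57880·√2 ≃ 9.30383
z = 7 / 9.30383 ≃ 0.75238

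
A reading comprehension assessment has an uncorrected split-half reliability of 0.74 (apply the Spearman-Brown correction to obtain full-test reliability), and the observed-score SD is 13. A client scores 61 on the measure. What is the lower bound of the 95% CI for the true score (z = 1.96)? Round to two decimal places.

Spearman-Brown: r = 2(0.74) / (1 + 0.74) = 1.4800 / 1.7400 ≈ 0.8506
The standard error of measurement is 13.0000·√(1 − 0.8506) ≈ 13.0000·0.3866 ≈ 5.0252.
Half-width = 1.96·5.0252 ≈ 9.8494
Lower bound: 61 − 9.8494 = 51.1506

51.15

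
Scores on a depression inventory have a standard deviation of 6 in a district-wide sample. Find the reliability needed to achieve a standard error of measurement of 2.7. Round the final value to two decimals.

Required reliability = 1 − (SEM/SD)² = 1 − 0.2025 ≈ 0.7975

0.80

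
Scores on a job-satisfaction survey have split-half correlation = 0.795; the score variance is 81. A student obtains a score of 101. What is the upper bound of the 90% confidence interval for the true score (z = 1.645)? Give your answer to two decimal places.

106.00

SD = √81 = 9.0000
Spearman-Brown: r = 2(0.795) / (1 + 0.795) = 1.5900 / 1.7950 ≈ 0.8858
SEM = 9.0000 * √(1 − 0.8858) = 9.0000 * √0.1142 ≈ 9.0000 * 0.3379 ≈ 3.0415
Margin = 1.645 * 3.0415 ≈ 5.0033
Upper limit = 101 + 5.0033 ≈ 106.0033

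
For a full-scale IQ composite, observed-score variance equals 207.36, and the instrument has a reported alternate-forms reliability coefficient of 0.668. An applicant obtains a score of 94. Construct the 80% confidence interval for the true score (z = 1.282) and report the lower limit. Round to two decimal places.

83.36

SD = √207.36 = 14.400
The standard error of measurement is 14.400×√(1 − 0.668) ≃ 14.400×0.576 ≃ 8.297.
Margin = 1.282 × 8.297 ≃ 10.637
Lower bound: 94 − 10.637 = 83.363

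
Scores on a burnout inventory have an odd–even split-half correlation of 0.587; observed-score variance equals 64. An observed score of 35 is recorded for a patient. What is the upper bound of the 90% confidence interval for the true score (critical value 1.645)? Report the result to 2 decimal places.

σ = 64^(1/2) = 8.0000
Spearman-Brown: r = 2(0.587) / (1 + 0.587) = 1.1740 / 1.5870 ≈ 0.7398
The standard error of measurement is 8.0000*√(1 − 0.7398) ≈ 8.0000*0.5101 ≈ 4.0811.
1.645 * SEM ≈ 6.7134
Upper bound: 35 + 6.7134 = 41.7134

41.71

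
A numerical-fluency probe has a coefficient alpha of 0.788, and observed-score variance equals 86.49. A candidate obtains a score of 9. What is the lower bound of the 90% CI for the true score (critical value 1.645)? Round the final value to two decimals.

1.96

SD = √86.49 ≈ 9.300
SEM = 9.300 · √(1 − 0.788) = 9.300 · √0.212 ≈ 9.300 · 0.460 ≈ 4.282
1.645 · SEM ≈ 7.044
Lower limit = 9 − 7.044 ≈ 1.956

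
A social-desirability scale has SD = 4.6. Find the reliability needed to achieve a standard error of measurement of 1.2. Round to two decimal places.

r = 1 − (1.200/4.6)² ≈ 1 − 0.068 ≈ 0.932

0.93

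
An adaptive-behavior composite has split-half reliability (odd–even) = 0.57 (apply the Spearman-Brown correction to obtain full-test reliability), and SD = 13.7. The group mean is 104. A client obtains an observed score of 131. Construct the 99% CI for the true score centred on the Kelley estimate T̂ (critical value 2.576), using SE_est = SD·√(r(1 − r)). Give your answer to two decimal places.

Full-length reliability (Spearman-Brown) = 2(0.57)/(1+0.57) ≈ 0.726
T̂ = 0.726(131) + 0.274(104) ≈ 123.605
SE_est = 13.700*√(0.726*0.274) ≈ 6.110
CI = 123.605 ± 2.576 * 6.110 → [107.867, 139.343]

[107.87, 139.34]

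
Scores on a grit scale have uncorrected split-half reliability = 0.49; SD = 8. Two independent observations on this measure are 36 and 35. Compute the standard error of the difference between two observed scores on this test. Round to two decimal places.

Spearman-Brown: r = 2(0.49) / (1 + 0.49) = 0.9800 / 1.4900 ≈ 0.6577
SEM = 8.0000 × √(1 − 0.6577) = 8.0000 × √0.3423 ≈ 8.0000 × 0.5850 ≈ 4.6804
SE_diff = √2 × SEM ≈ 6.6191

6.62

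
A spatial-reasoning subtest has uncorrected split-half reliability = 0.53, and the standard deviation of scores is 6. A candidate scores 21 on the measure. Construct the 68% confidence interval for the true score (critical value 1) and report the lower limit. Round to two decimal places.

17.67

Full-length reliability (Spearman-Brown) = 2(0.53)/(1+0.53) ≈ 0.6928
The standard error of measurement is 6.0000*√(1 − 0.6928) ≈ 6.0000*0.5542 ≈ 3.3255.
Half-width = 1*3.3255 ≈ 3.3255
Lower bound: 21 − 3.3255 = 17.6745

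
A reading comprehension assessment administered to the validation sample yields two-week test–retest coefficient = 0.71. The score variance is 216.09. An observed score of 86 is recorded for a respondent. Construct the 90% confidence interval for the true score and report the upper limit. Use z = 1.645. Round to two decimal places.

SD = √216.09 ≈ 14.700
SEM = 14.700 * √(1 − 0.710) = 14.700 * √0.290 ≈ 14.700 * 0.539 ≈ 7.916
Margin = 1.645 * 7.916 ≈ 13.022
Upper bound: 86 + 13.022 = 99.022

99.02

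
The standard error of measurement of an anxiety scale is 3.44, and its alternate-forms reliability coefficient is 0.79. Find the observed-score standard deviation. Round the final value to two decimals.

SD = SEM / √(1 − r) = 3.44 / √0.210 ≈ 3.44 / 0.458 ≈ 7.507

7.51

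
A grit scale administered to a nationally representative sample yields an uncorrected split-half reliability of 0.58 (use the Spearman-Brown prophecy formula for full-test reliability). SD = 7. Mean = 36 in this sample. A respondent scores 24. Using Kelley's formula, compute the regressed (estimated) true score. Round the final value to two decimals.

r_full = 2·0.58 / (1 + 0.58) ≈ 0.73418
Estimated true score = 0.73418×24 + (1 − 0.73418)×36 ≈ 27.18987

27.19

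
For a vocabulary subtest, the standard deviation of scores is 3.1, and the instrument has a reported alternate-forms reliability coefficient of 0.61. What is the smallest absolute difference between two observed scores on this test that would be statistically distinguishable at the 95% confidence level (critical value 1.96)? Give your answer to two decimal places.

5.37

The standard error of measurement is 3.1000*√(1 − 0.6100) ≈ 3.1000*0.6245 ≈ 1.9359.
SE_diff = √2 * SEM ≈ 2.7378
Smallest detectable difference = 1.96*2.7378 ≈ 5.3662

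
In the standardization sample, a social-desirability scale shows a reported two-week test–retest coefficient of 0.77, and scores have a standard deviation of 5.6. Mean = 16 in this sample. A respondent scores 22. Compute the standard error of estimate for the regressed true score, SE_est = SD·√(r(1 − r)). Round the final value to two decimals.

2.36

SE_est = SD * √(r(1 − r)) = 5.6000 * √0.1771 ≃ 5.6000 * 0.4208 ≃ 2.3567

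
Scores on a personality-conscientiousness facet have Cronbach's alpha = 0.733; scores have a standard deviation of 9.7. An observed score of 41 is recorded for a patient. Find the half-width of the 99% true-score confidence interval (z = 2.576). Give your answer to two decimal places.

SEM = 9.7000 * √(1 − 0.7330) = 9.7000 * √0.2670 ≈ 9.7000 * 0.5167 ≈ 5.0122
Half-width = 2.576*5.0122 ≈ 12.9114

12.91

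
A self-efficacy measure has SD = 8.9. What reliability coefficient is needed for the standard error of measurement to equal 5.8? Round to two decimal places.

0.58

Required reliability = 1 − (SEM/SD)² = 1 − 0.425 ≈ 0.575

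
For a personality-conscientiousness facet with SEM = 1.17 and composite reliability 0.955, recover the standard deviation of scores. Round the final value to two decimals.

SD = SEM / √(1 − r) = 1.17 / √0.0450 ≈ 1.17 / 0.2121 ≈ 5.5154

5.52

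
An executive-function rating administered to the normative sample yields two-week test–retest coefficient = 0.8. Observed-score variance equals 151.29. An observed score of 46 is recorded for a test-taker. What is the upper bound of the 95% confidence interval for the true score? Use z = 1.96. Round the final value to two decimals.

56.78

σ = 151.29^(1/2) = 12.3000
SEM = 12.3000 × √(1 − 0.8000) = 12.3000 × √0.2000 ≈ 12.3000 × 0.4472 ≈ 5.5007
Half-width = 1.96×5.5007 ≈ 10.7814
Upper bound: 46 + 10.7814 = 56.7814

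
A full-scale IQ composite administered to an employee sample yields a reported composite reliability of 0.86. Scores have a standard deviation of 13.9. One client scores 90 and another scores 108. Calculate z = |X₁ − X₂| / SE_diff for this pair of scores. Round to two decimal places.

2.45

SEM = 13.900 · √(1 − 0.860) = 13.900 · √0.140 ≈ 13.900 · 0.374 ≈ 5.201
Standard error of the difference = 5.201·√2 ≈ 7.355
z = 18 / 7.355 ≈ 2.447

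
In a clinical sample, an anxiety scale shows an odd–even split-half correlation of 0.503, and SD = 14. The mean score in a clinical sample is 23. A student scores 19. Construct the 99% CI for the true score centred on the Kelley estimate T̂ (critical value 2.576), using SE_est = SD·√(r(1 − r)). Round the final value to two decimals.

[3.36, 37.29]

r_full = 2·0.503 / (1 + 0.503) ≈ 0.6693
T̂ = r·X + (1 − r)·M = 0.6693×19 + 0.3307×23 ≈ 12.7172 + 7.6055 ≈ 20.3227
SE_est = 14.0000×√(0.6693×0.3307) ≈ 6.5864
99% CI: 20.3227 ± 16.9665 ≈ (3.3562, 37.2892)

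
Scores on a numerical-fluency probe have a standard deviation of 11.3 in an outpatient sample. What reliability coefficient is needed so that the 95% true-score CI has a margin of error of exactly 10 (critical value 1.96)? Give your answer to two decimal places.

SEM needed = half-width / z = 10/1.96 ≈ 5.102
r = 1 − (SEM / SD)² = 1 − (5.102 / 11.3)² ≈ 1 − 0.204 ≈ 0.796

0.80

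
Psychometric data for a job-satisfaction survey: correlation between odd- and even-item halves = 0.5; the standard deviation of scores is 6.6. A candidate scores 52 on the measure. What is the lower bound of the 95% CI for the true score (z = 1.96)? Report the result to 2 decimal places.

Full-length reliability (Spearman-Brown) = 2(0.5)/(1+0.5) ≈ 0.667
SEM = 6.600 × √(1 − 0.667) = 6.600 × √0.333 ≈ 6.600 × 0.577 ≈ 3.811
Half-width = 1.96×3.811 ≈ 7.469
Lower bound: 52 − 7.469 = 44.531

44.53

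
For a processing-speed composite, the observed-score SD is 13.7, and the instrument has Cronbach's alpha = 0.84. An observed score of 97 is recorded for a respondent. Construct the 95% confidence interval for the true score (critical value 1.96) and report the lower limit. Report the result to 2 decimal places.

86.26

SEM = 13.700*√(1 − 0.840) ≈ 5.480
Half-width = 1.96*5.480 ≈ 10.741
Lower limit = 97 − 10.741 ≈ 86.259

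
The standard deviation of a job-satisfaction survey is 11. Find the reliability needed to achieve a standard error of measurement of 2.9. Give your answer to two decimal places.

Required reliability = 1 − (SEM/SD)² = 1 − 0.070 ≈ 0.930

0.93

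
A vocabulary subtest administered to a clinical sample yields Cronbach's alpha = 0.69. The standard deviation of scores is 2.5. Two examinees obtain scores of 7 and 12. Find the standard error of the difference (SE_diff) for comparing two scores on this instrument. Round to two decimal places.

1.97

SEM = 2.500 · √(1 − 0.690) = 2.500 · √0.310 ≈ 2.500 · 0.557 ≈ 1.392
Standard error of the difference = 1.392·√2 ≈ 1.969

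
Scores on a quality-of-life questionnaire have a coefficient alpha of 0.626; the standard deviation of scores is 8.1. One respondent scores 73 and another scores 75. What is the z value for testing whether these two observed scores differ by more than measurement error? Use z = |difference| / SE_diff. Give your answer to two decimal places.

SEM = 8.1000 * √(1 − 0.6260) = 8.1000 * √0.3740 ≈ 8.1000 * 0.6116 ≈ 4.9536
SE_diff = SEM * √2 ≈ 4.9536 * 1.4142 ≈ 7.0054
z = 2 / 7.0054 ≈ 0.2855

0.29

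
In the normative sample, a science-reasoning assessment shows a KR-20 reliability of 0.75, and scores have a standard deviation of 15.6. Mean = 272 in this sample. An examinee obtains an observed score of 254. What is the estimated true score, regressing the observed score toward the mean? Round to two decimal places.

258.50

T̂ = r·X + (1 − r)·M = 0.75000·254 + 0.25000·272 = 190.50000 + 68.00000 ≈ 258.50000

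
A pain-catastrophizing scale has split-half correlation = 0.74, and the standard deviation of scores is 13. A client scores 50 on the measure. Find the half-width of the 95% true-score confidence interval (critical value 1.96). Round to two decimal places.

9.85

r_full = 2·0.74 / (1 + 0.74) ≈ 0.85057
SEM = 13.00000×√(1 − 0.85057) ≈ 5.02522
Margin = 1.96 × 5.02522 ≈ 9.84944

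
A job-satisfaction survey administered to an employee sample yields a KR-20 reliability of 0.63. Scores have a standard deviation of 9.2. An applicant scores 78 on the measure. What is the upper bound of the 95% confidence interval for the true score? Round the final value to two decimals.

The standard error of measurement is 9.200×√(1 − 0.630) ≈ 9.200×0.608 ≈ 5.596.
1.96 × SEM ≈ 10.968
Upper bound: 78 + 10.968 = 88.968

88.97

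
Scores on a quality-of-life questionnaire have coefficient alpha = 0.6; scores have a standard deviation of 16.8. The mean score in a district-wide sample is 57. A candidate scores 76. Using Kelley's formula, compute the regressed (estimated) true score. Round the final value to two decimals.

T̂ = r·X + (1 − r)·M = 0.6000×76 + 0.4000×57 = 45.6000 + 22.8000 ≃ 68.4000

68.40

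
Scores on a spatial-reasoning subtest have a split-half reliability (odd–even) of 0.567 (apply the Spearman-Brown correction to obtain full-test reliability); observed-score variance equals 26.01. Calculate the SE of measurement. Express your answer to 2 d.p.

2.68

σ = 26.01^(1/2) = 5.10000
Spearman-Brown: r = 2(0.567) / (1 + 0.567) = 1.13400 / 1.56700 ≃ 0.72368
SEM = 5.10000 * √(1 − 0.72368) = 5.10000 * √0.27632 ≃ 5.10000 * 0.52567 ≃ 2.68089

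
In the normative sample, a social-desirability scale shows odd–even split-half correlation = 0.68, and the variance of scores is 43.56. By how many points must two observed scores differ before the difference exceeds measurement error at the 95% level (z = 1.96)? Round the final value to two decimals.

7.98

SD = √43.56 ≈ 6.6000
r_full = 2·0.68 / (1 + 0.68) ≈ 0.8095
SEM = 6.6000 · √(1 − 0.8095) = 6.6000 · √0.1905 ≈ 6.6000 · 0.4364 ≈ 2.8805
Standard error of the difference = 2.8805·√2 ≈ 4.0736
Smallest detectable difference = 1.96·4.0736 ≈ 7.9843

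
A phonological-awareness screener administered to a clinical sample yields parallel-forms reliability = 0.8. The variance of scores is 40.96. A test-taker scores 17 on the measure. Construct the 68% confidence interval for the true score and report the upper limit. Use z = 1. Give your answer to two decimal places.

σ = 40.96^(1/2) = 6.400
SEM = 6.400 × √(1 − 0.800) = 6.400 × √0.200 ≃ 6.400 × 0.447 ≃ 2.862
Half-width = 1×2.862 ≃ 2.862
Upper limit = 17 + 2.862 ≃ 19.862

19.86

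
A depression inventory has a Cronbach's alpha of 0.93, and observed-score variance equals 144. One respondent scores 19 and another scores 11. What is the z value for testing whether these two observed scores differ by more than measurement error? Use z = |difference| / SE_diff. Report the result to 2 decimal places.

1.78

SD = √144 = 12.0000
SEM = 12.0000 × √(1 − 0.9300) = 12.0000 × √0.0700 ≈ 12.0000 × 0.2646 ≈ 3.1749
Standard error of the difference = 3.1749·√2 ≈ 4.4900
z = 8 / 4.4900 ≈ 1.7817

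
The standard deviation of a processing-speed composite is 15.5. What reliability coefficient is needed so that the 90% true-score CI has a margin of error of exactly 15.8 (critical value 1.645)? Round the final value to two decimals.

SEM needed = half-width / z = 15.8/1.645 ≈ 9.605
Required reliability = 1 − (SEM/SD)² = 1 − 0.384 ≈ 0.616

0.62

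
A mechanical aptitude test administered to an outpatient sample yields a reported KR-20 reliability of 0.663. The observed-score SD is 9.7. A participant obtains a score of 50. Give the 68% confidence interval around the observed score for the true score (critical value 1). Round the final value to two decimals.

SEM = 9.700*√(1 − 0.663) ≃ 5.631
Half-width = 1*5.631 ≃ 5.631
Interval: (44.369, 55.631)

[44.37, 55.63]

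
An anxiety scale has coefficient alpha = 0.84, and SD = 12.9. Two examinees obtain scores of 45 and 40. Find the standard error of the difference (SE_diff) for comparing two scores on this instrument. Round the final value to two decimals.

7.30

SEM = 12.90000 * √(1 − 0.84000) = 12.90000 * √0.16000 ≃ 12.90000 * 0.40000 ≃ 5.16000
SE_diff = SEM * √2 ≃ 5.16000 * 1.41421 ≃ 7.29734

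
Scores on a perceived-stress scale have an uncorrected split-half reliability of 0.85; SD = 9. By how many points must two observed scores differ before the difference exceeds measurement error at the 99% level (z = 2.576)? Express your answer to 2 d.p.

Full-length reliability (Spearman-Brown) = 2(0.85)/(1+0.85) ≃ 0.91892
SEM = 9.00000 * √(1 − 0.91892) = 9.00000 * √0.08108 ≃ 9.00000 * 0.28475 ≃ 2.56273
SE_diff = √2 * SEM ≃ 3.62424
Minimum reliable difference = 2.576 * SE_diff ≃ 2.576 * 3.62424 ≃ 9.33605

9.34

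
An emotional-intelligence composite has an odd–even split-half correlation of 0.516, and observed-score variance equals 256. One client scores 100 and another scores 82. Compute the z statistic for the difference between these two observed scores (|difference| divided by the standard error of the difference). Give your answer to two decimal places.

1.41

σ = 256^(1/2) = 16.000
Spearman-Brown: r = 2(0.516) / (1 + 0.516) = 1.032 / 1.516 ≈ 0.681
SEM = 16.000×√(1 − 0.681) ≈ 9.041
SE_diff = SEM × √2 ≈ 9.041 × 1.414 ≈ 12.785
z = |100 − 82| / 12.785 = 18 / 12.785 ≈ 1.408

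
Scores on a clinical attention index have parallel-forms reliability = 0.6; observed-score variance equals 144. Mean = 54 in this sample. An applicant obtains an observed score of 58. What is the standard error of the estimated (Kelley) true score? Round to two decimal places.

SD = √144 ≃ 12.00000
SE_est = 12.00000*√(0.60000*0.40000) ≃ 5.87878

5.88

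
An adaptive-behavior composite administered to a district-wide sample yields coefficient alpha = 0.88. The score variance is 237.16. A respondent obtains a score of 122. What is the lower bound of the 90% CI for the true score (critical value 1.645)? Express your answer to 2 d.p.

113.22

SD = √237.16 = 15.40000
SEM = 15.40000 * √(1 − 0.88000) = 15.40000 * √0.12000 ≈ 15.40000 * 0.34641 ≈ 5.33472
Half-width = 1.645*5.33472 ≈ 8.77561
Lower bound: 122 − 8.77561 = 113.22439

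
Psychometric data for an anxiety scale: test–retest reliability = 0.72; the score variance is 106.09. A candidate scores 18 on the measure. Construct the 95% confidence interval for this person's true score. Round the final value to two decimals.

[7.32, 28.68]

SD = √106.09 = 10.3000
SEM = 10.3000×√(1 − 0.7200) ≈ 5.4502
Margin = 1.96 × 5.4502 ≈ 10.6825
95% CI: 18 ± 10.6825 = [7.3175, 28.6825]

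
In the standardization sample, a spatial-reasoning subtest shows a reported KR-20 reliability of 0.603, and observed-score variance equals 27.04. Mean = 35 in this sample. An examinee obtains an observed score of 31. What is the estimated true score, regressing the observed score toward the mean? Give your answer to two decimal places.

Estimated true score = 0.6030×31 + (1 − 0.6030)×35 ≈ 32.5880

32.59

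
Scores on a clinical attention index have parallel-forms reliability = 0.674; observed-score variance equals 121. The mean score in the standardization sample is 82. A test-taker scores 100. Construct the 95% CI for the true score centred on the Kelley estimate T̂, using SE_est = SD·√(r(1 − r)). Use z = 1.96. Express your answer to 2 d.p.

SD = √121 ≃ 11.00000
T̂ = r·X + (1 − r)·M = 0.67400*100 + 0.32600*82 = 67.40000 + 26.73200 ≃ 94.13200
SE_est = SD * √(r(1 − r)) = 11.00000 * √0.21972 ≃ 11.00000 * 0.46875 ≃ 5.15622
CI = 94.13200 ± 1.96 * 5.15622 → [84.02581, 104.23819]

[84.03, 104.24]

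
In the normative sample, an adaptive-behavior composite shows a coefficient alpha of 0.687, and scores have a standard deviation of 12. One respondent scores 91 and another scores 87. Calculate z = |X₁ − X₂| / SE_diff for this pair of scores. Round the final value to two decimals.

The standard error of measurement is 12.0000·√(1 − 0.6870) ≈ 12.0000·0.5595 ≈ 6.7136.
Standard error of the difference = 6.7136·√2 ≈ 9.4944
z = 4 / 9.4944 ≈ 0.4213

0.42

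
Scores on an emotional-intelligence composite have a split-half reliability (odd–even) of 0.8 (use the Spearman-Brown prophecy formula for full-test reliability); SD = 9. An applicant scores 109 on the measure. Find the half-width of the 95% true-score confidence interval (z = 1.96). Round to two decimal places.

Spearman-Brown: r = 2(0.8) / (1 + 0.8) = 1.600 / 1.800 ≈ 0.889
The standard error of measurement is 9.000*√(1 − 0.889) ≈ 9.000*0.333 ≈ 3.000.
1.96 * SEM ≈ 5.880

5.88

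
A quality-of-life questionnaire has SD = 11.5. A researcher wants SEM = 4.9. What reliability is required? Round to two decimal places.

r = 1 − (4.9000/11.5)² ≈ 1 − 0.1816 ≈ 0.8184

0.82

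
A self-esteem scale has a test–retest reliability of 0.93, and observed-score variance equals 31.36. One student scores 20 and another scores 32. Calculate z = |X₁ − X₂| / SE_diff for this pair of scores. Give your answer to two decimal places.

SD = √31.36 ≈ 5.600
SEM = 5.600×√(1 − 0.930) ≈ 1.482
SE_diff = √2 × SEM ≈ 2.095
z = 12 / 2.095 ≈ 5.727

5.73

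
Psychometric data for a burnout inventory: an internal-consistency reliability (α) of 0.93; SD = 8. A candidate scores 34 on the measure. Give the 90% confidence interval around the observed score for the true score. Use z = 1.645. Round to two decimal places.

[30.52, 37.48]

The standard error of measurement is 8.0000×√(1 − 0.9300) ≈ 8.0000×0.2646 ≈ 2.1166.
Half-width = 1.645×2.1166 ≈ 3.4818
90% CI: 34 ± 3.4818 = [30.5182, 37.4818]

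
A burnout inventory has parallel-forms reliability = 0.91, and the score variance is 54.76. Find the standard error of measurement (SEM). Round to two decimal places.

2.22

σ = 54.76^(1/2) = 7.40000
SEM = 7.40000 * √(1 − 0.91000) = 7.40000 * √0.09000 ≈ 7.40000 * 0.30000 ≈ 2.22000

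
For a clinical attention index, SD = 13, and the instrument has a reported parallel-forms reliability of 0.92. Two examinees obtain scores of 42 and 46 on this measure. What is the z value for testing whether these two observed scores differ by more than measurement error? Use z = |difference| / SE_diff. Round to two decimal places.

0.77

The standard error of measurement is 13.00000×√(1 − 0.92000) ≈ 13.00000×0.28284 ≈ 3.67696.
SE_diff = √2 × SEM ≈ 5.20000
z = |42 − 46| / 5.20000 = 4 / 5.20000 ≈ 0.76923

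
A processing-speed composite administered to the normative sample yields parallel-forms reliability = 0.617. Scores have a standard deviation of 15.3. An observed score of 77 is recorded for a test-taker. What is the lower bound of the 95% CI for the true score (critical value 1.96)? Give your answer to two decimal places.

58.44

The standard error of measurement is 15.300×√(1 − 0.617) ≈ 15.300×0.619 ≈ 9.469.
1.96 × SEM ≈ 18.559
Lower limit = 77 − 18.559 ≈ 58.441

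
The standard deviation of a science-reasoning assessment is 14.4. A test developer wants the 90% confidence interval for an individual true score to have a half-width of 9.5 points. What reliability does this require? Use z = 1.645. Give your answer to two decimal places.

SEM needed = half-width / z = 9.5/1.645 ≈ 5.775
r = 1 − (SEM / SD)² = 1 − (5.775 / 14.4)² ≈ 1 − 0.161 ≈ 0.839

0.84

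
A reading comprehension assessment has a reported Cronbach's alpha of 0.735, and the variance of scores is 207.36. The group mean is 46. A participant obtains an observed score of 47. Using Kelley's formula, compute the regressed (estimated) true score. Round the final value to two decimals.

46.74

T̂ = r·X + (1 − r)·M = 0.7350×47 + 0.2650×46 = 34.5450 + 12.1900 ≈ 46.7350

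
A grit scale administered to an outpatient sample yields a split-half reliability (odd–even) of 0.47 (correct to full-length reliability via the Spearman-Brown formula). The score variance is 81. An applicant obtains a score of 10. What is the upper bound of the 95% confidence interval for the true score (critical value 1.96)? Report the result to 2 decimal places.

20.59

SD = √81 ≈ 9.000
Spearman-Brown: r = 2(0.47) / (1 + 0.47) = 0.940 / 1.470 ≈ 0.639
SEM = 9.000·√(1 − 0.639) ≈ 5.404
Half-width = 1.96·5.404 ≈ 10.592
Upper limit = 10 + 10.592 ≈ 20.592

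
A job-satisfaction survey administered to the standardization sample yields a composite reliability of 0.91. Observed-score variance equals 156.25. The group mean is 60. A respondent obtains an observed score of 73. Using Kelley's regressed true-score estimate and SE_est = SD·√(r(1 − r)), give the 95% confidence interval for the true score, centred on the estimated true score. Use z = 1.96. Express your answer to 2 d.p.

σ = 156.25^(1/2) = 12.50000
Estimated true score = 0.91000×73 + (1 − 0.91000)×60 ≈ 71.83000
SE_est = SD × √(r(1 − r)) = 12.50000 × √0.08190 ≈ 12.50000 × 0.28618 ≈ 3.57727
95% CI: 71.83000 ± 7.01145 ≈ (64.81855, 78.84145)

[64.82, 78.84]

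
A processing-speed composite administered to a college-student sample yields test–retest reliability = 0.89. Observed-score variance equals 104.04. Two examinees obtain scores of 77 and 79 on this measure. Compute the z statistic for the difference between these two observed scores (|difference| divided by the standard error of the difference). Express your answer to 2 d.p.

0.42

SD = √104.04 ≈ 10.200
SEM = 10.200×√(1 − 0.890) ≈ 3.383
SE_diff = √2 × SEM ≈ 4.784
z = |77 − 79| / 4.784 = 2 / 4.784 ≈ 0.418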